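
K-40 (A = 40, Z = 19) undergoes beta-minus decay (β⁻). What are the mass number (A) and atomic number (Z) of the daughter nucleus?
Daughter: A = 40, Z = 20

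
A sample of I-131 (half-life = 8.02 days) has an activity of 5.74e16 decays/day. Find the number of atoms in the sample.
N = A/λ = 6.641e17 atoms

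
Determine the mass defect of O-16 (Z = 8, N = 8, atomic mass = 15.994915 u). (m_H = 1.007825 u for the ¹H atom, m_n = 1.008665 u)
Δm = Z·m_H + N·m_n − M = 0.137 u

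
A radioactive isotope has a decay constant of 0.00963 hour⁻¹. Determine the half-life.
t½ = ln(2)/λ = 71.98 hours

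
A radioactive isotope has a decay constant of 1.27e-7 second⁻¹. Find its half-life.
t½ = ln(2)/λ = 5.458e6 seconds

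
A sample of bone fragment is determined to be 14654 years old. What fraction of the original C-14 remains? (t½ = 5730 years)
N/N₀ = (1/2)^(t/t½) = 0.1699 = 17%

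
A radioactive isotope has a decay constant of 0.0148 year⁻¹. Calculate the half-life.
t½ = ln(2)/λ = 46.83 years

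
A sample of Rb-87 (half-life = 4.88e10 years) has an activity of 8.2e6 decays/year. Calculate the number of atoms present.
N = A/λ = 5.773e17 atoms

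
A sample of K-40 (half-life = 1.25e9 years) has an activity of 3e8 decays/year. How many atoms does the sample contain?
N = A/λ = 5.41e17 atoms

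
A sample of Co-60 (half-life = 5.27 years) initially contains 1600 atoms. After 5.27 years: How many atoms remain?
N = N₀(1/2)^(t/t½) = 800 atoms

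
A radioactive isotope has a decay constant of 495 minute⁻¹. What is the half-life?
t½ = ln(2)/λ = 0.0014 minutes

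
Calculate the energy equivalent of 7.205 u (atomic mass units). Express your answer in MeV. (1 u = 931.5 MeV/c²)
E = mc² = 6711 MeV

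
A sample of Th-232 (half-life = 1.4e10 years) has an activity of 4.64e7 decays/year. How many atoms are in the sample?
N = A/λ = 9.372e17 atoms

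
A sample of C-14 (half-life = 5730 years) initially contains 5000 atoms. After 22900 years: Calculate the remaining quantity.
N = N₀(1/2)^(t/t½) = 313.3 atoms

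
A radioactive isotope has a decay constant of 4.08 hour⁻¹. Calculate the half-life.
t½ = ln(2)/λ = 0.1699 hours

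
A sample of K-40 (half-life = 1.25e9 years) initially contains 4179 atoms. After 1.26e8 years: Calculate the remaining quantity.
N = N₀(1/2)^(t/t½) = 3897 atoms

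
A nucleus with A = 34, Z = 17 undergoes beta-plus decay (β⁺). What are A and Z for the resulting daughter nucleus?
Daughter: A = 34, Z = 16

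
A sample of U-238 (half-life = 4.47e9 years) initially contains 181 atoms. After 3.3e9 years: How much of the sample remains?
N = N₀(1/2)^(t/t½) = 108.5 atoms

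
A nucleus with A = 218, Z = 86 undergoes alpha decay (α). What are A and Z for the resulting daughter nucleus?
Daughter: A = 214, Z = 84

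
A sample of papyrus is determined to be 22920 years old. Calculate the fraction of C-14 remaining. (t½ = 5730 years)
N/N₀ = (1/2)^(t/t½) = 0.0625 = 6.25%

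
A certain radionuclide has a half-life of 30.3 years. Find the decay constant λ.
λ = ln(2)/t½ = 0.02288 year⁻¹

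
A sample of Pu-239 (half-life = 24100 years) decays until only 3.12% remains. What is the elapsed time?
t = t½ × log₂(N₀/N) = 1.206e5 years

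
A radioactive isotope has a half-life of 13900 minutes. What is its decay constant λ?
λ = ln(2)/t½ = 4.987e-5 minute⁻¹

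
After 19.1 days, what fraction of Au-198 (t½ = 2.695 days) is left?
N/N₀ = (1/2)^(t/t½) = 0.007354 = 0.735%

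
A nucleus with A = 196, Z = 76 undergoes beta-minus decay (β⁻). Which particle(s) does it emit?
β⁻: electron (e⁻) + antineutrino (ν̄ₑ)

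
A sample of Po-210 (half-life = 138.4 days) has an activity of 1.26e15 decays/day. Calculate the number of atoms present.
N = A/λ = 2.516e17 atoms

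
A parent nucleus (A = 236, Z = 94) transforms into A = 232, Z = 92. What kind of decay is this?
ΔA = -4, ΔZ = -2 ⇒ alpha decay (α)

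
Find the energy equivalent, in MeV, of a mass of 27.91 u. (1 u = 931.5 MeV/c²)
E = mc² = 26000 MeV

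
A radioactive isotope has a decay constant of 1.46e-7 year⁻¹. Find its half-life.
t½ = ln(2)/λ = 4.748e6 years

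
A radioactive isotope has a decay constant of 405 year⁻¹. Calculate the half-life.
t½ = ln(2)/λ = 0.001711 years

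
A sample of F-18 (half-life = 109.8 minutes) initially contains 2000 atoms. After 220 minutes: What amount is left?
N = N₀(1/2)^(t/t½) = 498.7 atoms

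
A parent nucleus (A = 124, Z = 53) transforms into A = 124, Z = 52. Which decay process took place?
ΔA = 0, ΔZ = -1 ⇒ beta-plus decay (β⁺) or electron capture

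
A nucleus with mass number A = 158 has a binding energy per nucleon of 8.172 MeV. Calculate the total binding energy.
B.E. = 8.172 × 158 = 1291 MeV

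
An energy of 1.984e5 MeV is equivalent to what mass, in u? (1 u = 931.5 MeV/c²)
m = E/c² = 213 u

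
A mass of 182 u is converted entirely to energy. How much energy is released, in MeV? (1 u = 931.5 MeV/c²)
E = mc² = 1.695e5 MeV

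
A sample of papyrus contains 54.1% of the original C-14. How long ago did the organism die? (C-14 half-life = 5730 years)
Age = t½ × log₂(1/ratio) = 5078 years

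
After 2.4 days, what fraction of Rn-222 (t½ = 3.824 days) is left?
N/N₀ = (1/2)^(t/t½) = 0.6472 = 64.7%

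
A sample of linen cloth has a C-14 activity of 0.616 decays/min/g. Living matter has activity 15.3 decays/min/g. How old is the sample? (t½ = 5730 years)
Age = t½ × log₂(A₀/A) = 26560 years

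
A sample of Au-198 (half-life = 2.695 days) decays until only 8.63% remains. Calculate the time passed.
t = t½ × log₂(N₀/N) = 9.525 days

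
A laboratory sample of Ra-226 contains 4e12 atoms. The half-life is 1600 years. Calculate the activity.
A = λN = 1.733e9 decays/year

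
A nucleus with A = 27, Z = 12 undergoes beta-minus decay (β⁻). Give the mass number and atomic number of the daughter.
Daughter: A = 27, Z = 13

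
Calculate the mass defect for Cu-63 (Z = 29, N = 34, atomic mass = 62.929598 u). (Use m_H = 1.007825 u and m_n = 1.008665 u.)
Δm = Z·m_H + N·m_n − M = 0.5919 u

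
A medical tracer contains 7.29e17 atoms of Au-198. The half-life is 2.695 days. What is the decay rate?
A = λN = 1.875e17 decays/day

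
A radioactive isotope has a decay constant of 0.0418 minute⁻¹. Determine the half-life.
t½ = ln(2)/λ = 16.58 minutes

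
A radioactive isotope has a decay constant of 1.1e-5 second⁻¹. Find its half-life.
t½ = ln(2)/λ = 63010 seconds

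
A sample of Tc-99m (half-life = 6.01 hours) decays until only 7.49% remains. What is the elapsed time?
t = t½ × log₂(N₀/N) = 22.47 hours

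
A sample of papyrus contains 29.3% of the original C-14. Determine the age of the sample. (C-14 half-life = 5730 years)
Age = t½ × log₂(1/ratio) = 10150 years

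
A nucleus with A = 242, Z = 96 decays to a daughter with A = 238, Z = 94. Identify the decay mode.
ΔA = -4, ΔZ = -2 ⇒ alpha decay (α)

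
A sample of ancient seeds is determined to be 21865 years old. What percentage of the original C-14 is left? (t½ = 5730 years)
N/N₀ = (1/2)^(t/t½) = 0.07101 = 7.1%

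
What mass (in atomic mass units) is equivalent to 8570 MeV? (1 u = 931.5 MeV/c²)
m = E/c² = 9.2 u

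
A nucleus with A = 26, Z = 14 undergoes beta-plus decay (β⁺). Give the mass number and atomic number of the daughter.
Daughter: A = 26, Z = 13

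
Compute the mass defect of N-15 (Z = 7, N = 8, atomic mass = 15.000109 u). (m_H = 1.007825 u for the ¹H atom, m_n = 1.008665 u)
Δm = Z·m_H + N·m_n − M = 0.124 u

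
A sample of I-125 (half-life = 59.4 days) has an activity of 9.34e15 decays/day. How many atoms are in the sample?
N = A/λ = 8.004e17 atoms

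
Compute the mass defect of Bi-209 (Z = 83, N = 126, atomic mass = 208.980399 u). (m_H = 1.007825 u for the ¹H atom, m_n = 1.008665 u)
Δm = Z·m_H + N·m_n − M = 1.761 u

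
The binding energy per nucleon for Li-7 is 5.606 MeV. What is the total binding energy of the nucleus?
B.E. = 5.606 × 7 = 39.24 MeV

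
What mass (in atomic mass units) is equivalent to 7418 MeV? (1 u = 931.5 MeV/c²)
m = E/c² = 7.963 u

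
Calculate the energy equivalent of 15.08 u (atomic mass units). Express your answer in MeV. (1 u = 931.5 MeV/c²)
E = mc² = 14050 MeV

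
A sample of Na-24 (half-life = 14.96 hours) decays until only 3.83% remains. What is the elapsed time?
t = t½ × log₂(N₀/N) = 70.41 hours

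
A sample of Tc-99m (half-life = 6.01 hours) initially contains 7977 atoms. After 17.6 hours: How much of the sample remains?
N = N₀(1/2)^(t/t½) = 1048 atoms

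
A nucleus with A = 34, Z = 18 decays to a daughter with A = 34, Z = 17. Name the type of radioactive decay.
ΔA = 0, ΔZ = -1 ⇒ beta-plus decay (β⁺) or electron capture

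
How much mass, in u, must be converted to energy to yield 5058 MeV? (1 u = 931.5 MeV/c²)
m = E/c² = 5.43 u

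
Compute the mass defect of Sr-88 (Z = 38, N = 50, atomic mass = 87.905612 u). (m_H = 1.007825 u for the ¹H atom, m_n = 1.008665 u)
Δm = Z·m_H + N·m_n − M = 0.825 u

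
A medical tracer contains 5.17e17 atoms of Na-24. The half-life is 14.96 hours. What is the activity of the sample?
A = λN = 2.395e16 decays/hour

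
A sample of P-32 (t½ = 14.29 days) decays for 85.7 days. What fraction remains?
N/N₀ = (1/2)^(t/t½) = 0.01566 = 1.57%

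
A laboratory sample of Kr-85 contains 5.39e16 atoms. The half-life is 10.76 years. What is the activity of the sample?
A = λN = 3.472e15 decays/year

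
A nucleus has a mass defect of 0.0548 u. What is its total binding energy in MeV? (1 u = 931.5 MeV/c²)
B.E. = Δm × 931.5 = 51.05 MeV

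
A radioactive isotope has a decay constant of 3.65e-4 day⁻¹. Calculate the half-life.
t½ = ln(2)/λ = 1899 days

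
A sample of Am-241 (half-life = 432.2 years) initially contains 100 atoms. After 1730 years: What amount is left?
N = N₀(1/2)^(t/t½) = 6.238 atoms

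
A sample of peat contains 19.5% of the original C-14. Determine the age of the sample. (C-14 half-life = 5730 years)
Age = t½ × log₂(1/ratio) = 13510 years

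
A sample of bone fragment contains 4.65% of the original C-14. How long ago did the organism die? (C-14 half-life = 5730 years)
Age = t½ × log₂(1/ratio) = 25360 years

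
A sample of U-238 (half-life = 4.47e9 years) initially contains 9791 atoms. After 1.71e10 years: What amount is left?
N = N₀(1/2)^(t/t½) = 690.6 atoms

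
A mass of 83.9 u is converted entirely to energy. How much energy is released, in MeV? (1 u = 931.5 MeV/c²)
E = mc² = 78150 MeV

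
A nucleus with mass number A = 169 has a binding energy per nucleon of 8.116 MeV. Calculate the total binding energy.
B.E. = 8.116 × 169 = 1372 MeV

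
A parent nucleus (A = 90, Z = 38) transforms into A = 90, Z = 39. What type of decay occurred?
ΔA = 0, ΔZ = +1 ⇒ beta-minus decay (β⁻)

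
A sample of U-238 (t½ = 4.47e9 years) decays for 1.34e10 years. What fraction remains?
N/N₀ = (1/2)^(t/t½) = 0.1252 = 12.5%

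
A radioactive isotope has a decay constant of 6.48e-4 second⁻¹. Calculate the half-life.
t½ = ln(2)/λ = 1070 seconds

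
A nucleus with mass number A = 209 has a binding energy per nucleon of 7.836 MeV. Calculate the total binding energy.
B.E. = 7.836 × 209 = 1638 MeV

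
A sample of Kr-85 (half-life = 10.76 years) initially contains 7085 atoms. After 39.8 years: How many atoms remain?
N = N₀(1/2)^(t/t½) = 545.6 atoms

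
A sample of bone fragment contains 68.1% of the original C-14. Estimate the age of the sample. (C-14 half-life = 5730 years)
Age = t½ × log₂(1/ratio) = 3176 years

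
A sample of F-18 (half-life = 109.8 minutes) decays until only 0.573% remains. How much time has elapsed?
t = t½ × log₂(N₀/N) = 817.7 minutes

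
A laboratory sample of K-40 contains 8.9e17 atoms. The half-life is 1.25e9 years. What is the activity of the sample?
A = λN = 4.935e8 decays/year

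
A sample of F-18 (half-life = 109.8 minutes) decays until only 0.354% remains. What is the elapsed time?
t = t½ × log₂(N₀/N) = 894 minutes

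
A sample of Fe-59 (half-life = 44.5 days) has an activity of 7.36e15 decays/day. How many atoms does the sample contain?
N = A/λ = 4.725e17 atoms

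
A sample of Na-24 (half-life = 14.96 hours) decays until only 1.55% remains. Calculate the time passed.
t = t½ × log₂(N₀/N) = 89.93 hours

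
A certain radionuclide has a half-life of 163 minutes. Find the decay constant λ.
λ = ln(2)/t½ = 0.004252 minute⁻¹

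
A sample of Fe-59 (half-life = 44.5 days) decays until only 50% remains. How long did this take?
t = t½ × log₂(N₀/N) = 44.5 days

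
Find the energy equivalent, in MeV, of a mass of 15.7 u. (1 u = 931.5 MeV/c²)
E = mc² = 14620 MeV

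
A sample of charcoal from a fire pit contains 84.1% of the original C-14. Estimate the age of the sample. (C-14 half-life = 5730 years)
Age = t½ × log₂(1/ratio) = 1431 years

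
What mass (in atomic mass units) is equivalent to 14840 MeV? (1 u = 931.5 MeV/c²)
m = E/c² = 15.93 u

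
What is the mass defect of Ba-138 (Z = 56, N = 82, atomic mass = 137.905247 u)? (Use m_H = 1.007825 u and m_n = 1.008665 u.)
Δm = Z·m_H + N·m_n − M = 1.243 u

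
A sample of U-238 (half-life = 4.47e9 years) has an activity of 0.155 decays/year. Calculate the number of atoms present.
N = A/λ = 9.996e8 atoms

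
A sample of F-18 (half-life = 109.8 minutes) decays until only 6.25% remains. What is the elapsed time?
t = t½ × log₂(N₀/N) = 439.2 minutes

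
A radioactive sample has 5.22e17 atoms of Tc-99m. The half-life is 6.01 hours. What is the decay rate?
A = λN = 6.02e16 decays/hour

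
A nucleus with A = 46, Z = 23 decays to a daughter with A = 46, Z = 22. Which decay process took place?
ΔA = 0, ΔZ = -1 ⇒ beta-plus decay (β⁺) or electron capture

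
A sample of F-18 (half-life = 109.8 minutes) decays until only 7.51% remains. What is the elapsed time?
t = t½ × log₂(N₀/N) = 410.1 minutes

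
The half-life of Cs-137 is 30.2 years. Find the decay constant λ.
λ = ln(2)/t½ = 0.02295 year⁻¹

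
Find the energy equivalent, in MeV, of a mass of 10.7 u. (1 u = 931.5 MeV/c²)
E = mc² = 9967 MeV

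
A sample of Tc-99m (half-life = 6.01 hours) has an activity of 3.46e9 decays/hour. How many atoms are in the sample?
N = A/λ = 3e10 atoms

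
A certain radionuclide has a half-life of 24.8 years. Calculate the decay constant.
λ = ln(2)/t½ = 0.02795 year⁻¹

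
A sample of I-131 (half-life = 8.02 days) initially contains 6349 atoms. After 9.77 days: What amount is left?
N = N₀(1/2)^(t/t½) = 2729 atoms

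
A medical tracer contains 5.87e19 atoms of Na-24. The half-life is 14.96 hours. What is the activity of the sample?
A = λN = 2.72e18 decays/hour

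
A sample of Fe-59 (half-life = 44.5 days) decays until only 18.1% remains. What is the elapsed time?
t = t½ × log₂(N₀/N) = 109.7 days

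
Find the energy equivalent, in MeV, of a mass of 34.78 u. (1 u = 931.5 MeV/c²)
E = mc² = 32400 MeV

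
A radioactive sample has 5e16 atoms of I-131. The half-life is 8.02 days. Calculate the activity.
A = λN = 4.321e15 decays/day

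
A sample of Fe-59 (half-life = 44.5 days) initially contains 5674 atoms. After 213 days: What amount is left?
N = N₀(1/2)^(t/t½) = 205.6 atoms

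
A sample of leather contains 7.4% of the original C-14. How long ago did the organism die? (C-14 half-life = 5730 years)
Age = t½ × log₂(1/ratio) = 21520 years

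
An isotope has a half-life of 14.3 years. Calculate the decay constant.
λ = ln(2)/t½ = 0.04847 year⁻¹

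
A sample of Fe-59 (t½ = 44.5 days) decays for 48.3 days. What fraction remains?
N/N₀ = (1/2)^(t/t½) = 0.4713 = 47.1%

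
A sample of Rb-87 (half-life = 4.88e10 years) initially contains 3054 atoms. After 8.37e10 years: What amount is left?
N = N₀(1/2)^(t/t½) = 930.2 atoms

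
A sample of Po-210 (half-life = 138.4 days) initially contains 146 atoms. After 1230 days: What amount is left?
N = N₀(1/2)^(t/t½) = 0.3083 atoms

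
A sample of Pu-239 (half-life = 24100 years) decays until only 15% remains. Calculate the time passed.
t = t½ × log₂(N₀/N) = 65960 years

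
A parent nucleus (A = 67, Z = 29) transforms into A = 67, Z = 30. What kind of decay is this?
ΔA = 0, ΔZ = +1 ⇒ beta-minus decay (β⁻)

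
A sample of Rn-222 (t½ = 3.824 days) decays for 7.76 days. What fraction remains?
N/N₀ = (1/2)^(t/t½) = 0.245 = 24.5%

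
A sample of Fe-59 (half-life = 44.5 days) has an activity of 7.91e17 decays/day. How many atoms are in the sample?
N = A/λ = 5.078e19 atoms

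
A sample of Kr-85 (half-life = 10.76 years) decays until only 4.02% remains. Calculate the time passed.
t = t½ × log₂(N₀/N) = 49.89 years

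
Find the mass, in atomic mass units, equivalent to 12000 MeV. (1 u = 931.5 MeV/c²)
m = E/c² = 12.88 u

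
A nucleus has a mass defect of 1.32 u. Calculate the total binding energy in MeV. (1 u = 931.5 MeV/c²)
B.E. = Δm × 931.5 = 1230 MeV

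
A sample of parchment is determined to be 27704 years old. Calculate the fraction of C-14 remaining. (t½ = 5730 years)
N/N₀ = (1/2)^(t/t½) = 0.03504 = 3.5%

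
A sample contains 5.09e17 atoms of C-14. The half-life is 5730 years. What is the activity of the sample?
A = λN = 6.157e13 decays/year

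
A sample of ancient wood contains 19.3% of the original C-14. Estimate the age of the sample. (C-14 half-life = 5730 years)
Age = t½ × log₂(1/ratio) = 13600 years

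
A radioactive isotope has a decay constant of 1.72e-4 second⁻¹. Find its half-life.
t½ = ln(2)/λ = 4030 seconds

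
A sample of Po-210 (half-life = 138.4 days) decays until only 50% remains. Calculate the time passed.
t = t½ × log₂(N₀/N) = 138.4 days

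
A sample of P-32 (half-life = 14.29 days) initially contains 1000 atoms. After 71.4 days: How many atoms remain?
N = N₀(1/2)^(t/t½) = 31.33 atoms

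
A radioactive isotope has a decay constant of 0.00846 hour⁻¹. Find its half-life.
t½ = ln(2)/λ = 81.93 hours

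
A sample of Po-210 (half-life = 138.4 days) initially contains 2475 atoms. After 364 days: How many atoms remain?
N = N₀(1/2)^(t/t½) = 399.8 atoms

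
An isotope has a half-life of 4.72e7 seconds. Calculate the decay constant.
λ = ln(2)/t½ = 1.469e-8 second⁻¹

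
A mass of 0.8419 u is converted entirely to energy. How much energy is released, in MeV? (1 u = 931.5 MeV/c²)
E = mc² = 784.2 MeV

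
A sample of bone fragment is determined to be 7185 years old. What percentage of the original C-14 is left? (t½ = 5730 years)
N/N₀ = (1/2)^(t/t½) = 0.4193 = 41.9%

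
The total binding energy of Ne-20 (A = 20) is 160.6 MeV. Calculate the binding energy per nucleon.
B.E./A = 160.6/20 = 8.03 MeV/nucleon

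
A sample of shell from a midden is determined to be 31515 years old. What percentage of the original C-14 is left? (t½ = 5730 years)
N/N₀ = (1/2)^(t/t½) = 0.0221 = 2.21%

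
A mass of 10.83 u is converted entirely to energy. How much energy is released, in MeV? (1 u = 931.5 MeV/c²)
E = mc² = 10090 MeV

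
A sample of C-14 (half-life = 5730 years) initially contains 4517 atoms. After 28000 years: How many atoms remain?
N = N₀(1/2)^(t/t½) = 152.7 atoms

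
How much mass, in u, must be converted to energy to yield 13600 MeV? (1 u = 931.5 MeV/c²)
m = E/c² = 14.6 u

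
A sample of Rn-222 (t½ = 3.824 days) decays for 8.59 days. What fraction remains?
N/N₀ = (1/2)^(t/t½) = 0.2108 = 21.1%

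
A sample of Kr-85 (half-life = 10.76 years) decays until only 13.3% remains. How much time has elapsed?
t = t½ × log₂(N₀/N) = 31.32 years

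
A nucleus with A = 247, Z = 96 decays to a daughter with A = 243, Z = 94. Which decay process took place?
ΔA = -4, ΔZ = -2 ⇒ alpha decay (α)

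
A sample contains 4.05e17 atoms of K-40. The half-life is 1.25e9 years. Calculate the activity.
A = λN = 2.246e8 decays/year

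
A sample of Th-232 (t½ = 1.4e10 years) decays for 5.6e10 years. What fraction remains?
N/N₀ = (1/2)^(t/t½) = 0.0625 = 6.25%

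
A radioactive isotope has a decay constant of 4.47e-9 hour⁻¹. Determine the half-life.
t½ = ln(2)/λ = 1.551e8 hours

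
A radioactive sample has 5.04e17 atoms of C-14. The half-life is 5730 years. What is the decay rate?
A = λN = 6.097e13 decays/year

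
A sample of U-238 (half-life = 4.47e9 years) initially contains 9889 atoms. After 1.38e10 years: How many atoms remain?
N = N₀(1/2)^(t/t½) = 1164 atoms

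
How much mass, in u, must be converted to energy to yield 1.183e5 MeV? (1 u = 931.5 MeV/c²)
m = E/c² = 127 u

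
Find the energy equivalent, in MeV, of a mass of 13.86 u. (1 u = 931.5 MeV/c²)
E = mc² = 12910 MeV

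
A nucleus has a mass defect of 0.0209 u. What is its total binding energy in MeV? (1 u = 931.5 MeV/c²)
B.E. = Δm × 931.5 = 19.47 MeV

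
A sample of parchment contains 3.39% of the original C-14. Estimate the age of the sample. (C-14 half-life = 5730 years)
Age = t½ × log₂(1/ratio) = 27980 years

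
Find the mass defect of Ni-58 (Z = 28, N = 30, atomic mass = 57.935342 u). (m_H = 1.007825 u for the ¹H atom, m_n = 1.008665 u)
Δm = Z·m_H + N·m_n − M = 0.5437 u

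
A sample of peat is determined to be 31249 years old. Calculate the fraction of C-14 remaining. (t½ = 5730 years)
N/N₀ = (1/2)^(t/t½) = 0.02282 = 2.28%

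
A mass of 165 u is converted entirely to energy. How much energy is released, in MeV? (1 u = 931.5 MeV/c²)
E = mc² = 1.537e5 MeV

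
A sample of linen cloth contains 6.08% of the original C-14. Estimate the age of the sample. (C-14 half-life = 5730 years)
Age = t½ × log₂(1/ratio) = 23150 years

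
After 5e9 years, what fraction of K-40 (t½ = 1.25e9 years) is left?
N/N₀ = (1/2)^(t/t½) = 0.0625 = 6.25%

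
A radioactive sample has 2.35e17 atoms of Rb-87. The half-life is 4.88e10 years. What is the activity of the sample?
A = λN = 3.338e6 decays/year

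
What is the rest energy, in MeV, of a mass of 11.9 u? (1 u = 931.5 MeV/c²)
E = mc² = 11080 MeV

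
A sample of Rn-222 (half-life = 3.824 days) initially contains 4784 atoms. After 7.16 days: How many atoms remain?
N = N₀(1/2)^(t/t½) = 1307 atoms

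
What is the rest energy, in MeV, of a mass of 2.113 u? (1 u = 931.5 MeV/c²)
E = mc² = 1968 MeV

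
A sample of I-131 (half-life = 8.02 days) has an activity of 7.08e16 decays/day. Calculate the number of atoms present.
N = A/λ = 8.192e17 atoms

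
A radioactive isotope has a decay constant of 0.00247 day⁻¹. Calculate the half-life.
t½ = ln(2)/λ = 280.6 days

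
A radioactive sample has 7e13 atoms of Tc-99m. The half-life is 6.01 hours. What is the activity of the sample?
A = λN = 8.073e12 decays/hour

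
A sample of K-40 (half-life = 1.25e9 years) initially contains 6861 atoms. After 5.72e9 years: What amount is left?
N = N₀(1/2)^(t/t½) = 287.7 atoms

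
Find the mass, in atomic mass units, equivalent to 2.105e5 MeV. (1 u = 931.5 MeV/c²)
m = E/c² = 226 u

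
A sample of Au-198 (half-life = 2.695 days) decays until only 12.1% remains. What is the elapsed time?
t = t½ × log₂(N₀/N) = 8.211 days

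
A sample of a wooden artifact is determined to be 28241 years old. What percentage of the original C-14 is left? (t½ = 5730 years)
N/N₀ = (1/2)^(t/t½) = 0.03284 = 3.28%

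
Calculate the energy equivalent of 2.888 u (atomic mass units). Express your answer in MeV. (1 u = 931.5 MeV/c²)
E = mc² = 2690 MeV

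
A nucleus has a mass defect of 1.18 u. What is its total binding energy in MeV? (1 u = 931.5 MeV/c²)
B.E. = Δm × 931.5 = 1099 MeV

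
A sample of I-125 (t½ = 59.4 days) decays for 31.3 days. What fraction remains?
N/N₀ = (1/2)^(t/t½) = 0.694 = 69.4%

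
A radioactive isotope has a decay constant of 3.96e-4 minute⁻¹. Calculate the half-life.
t½ = ln(2)/λ = 1750 minutes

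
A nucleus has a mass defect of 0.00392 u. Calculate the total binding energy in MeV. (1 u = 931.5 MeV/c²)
B.E. = Δm × 931.5 = 3.651 MeV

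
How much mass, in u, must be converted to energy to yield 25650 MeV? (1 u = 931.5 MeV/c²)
m = E/c² = 27.54 u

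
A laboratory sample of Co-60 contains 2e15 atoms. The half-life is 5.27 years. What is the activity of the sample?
A = λN = 2.631e14 decays/year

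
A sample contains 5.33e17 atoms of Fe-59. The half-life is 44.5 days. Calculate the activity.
A = λN = 8.302e15 decays/day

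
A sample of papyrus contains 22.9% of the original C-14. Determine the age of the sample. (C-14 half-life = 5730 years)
Age = t½ × log₂(1/ratio) = 12190 years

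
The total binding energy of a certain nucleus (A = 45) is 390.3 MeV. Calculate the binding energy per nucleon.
B.E./A = 390.3/45 = 8.673 MeV/nucleon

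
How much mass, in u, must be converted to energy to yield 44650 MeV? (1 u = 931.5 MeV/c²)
m = E/c² = 47.93 u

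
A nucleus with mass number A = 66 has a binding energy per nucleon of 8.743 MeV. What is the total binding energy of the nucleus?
B.E. = 8.743 × 66 = 577 MeV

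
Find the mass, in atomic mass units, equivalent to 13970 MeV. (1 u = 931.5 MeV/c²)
m = E/c² = 15 u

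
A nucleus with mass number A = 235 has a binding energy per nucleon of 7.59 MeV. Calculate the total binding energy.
B.E. = 7.59 × 235 = 1784 MeV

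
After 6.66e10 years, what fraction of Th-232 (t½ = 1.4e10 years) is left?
N/N₀ = (1/2)^(t/t½) = 0.03698 = 3.7%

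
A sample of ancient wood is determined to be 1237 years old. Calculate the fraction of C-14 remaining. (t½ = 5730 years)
N/N₀ = (1/2)^(t/t½) = 0.861 = 86.1%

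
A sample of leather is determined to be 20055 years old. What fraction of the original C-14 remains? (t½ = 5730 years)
N/N₀ = (1/2)^(t/t½) = 0.08839 = 8.84%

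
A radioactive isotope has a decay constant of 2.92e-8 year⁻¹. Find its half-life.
t½ = ln(2)/λ = 2.374e7 years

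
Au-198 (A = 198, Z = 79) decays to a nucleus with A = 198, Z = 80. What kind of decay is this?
ΔA = 0, ΔZ = +1 ⇒ beta-minus decay (β⁻)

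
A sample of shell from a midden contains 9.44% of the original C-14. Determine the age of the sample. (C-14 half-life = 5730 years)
Age = t½ × log₂(1/ratio) = 19510 years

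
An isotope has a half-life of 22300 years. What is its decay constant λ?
λ = ln(2)/t½ = 3.108e-5 year⁻¹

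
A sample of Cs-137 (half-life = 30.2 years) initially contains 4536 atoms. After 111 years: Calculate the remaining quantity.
N = N₀(1/2)^(t/t½) = 355 atoms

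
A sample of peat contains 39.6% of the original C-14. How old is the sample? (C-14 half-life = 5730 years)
Age = t½ × log₂(1/ratio) = 7658 years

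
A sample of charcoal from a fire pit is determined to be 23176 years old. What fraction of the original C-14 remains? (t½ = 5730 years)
N/N₀ = (1/2)^(t/t½) = 0.06059 = 6.06%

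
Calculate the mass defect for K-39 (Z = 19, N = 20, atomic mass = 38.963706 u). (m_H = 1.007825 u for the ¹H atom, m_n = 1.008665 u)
Δm = Z·m_H + N·m_n − M = 0.3583 u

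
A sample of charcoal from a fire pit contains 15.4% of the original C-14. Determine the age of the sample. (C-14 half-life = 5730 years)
Age = t½ × log₂(1/ratio) = 15470 years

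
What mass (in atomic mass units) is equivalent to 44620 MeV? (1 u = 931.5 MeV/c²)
m = E/c² = 47.9 u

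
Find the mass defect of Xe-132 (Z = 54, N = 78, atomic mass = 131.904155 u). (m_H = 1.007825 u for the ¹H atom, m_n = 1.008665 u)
Δm = Z·m_H + N·m_n − M = 1.194 u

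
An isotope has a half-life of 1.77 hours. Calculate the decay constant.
λ = ln(2)/t½ = 0.3916 hour⁻¹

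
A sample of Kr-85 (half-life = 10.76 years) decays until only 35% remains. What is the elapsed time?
t = t½ × log₂(N₀/N) = 16.3 years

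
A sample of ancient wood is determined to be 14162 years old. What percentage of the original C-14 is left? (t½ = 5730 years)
N/N₀ = (1/2)^(t/t½) = 0.1803 = 18%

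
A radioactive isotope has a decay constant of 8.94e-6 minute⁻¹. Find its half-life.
t½ = ln(2)/λ = 77530 minutes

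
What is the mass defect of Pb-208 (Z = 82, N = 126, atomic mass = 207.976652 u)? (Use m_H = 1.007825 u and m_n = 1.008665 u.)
Δm = Z·m_H + N·m_n − M = 1.757 u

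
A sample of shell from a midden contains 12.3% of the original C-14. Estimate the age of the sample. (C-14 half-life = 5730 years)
Age = t½ × log₂(1/ratio) = 17320 years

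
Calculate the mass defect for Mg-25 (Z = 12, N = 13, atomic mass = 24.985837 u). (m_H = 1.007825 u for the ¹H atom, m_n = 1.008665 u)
Δm = Z·m_H + N·m_n − M = 0.2207 u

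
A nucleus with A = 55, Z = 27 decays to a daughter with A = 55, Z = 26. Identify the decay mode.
ΔA = 0, ΔZ = -1 ⇒ beta-plus decay (β⁺) or electron capture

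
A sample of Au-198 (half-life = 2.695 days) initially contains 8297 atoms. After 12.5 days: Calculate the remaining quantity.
N = N₀(1/2)^(t/t½) = 333.2 atoms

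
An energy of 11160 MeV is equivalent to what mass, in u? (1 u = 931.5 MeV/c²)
m = E/c² = 11.98 u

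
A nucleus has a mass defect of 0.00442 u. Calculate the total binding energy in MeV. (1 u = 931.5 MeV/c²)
B.E. = Δm × 931.5 = 4.117 MeV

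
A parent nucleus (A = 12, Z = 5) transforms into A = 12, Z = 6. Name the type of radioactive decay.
ΔA = 0, ΔZ = +1 ⇒ beta-minus decay (β⁻)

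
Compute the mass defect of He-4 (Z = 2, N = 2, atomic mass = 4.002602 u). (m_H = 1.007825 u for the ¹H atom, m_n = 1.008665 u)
Δm = Z·m_H + N·m_n − M = 0.03038 u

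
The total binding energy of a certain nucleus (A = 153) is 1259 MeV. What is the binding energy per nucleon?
B.E./A = 1259/153 = 8.229 MeV/nucleon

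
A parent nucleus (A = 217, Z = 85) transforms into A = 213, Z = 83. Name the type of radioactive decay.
ΔA = -4, ΔZ = -2 ⇒ alpha decay (α)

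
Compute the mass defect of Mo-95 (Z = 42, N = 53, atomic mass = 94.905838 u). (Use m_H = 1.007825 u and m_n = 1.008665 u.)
Δm = Z·m_H + N·m_n − M = 0.8821 u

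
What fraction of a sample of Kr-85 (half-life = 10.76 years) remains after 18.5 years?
N/N₀ = (1/2)^(t/t½) = 0.3037 = 30.4%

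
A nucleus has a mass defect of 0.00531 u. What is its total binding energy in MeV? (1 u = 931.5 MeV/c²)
B.E. = Δm × 931.5 = 4.946 MeV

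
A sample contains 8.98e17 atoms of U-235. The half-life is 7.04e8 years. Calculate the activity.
A = λN = 8.842e8 decays/year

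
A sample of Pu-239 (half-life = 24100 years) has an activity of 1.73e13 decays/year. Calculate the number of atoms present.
N = A/λ = 6.015e17 atoms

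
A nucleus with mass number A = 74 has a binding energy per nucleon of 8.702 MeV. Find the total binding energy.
B.E. = 8.702 × 74 = 643.9 MeV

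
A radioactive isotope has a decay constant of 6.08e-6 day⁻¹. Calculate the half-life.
t½ = ln(2)/λ = 1.14e5 days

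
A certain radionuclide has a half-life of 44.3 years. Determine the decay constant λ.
λ = ln(2)/t½ = 0.01565 year⁻¹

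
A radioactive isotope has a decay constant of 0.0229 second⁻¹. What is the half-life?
t½ = ln(2)/λ = 30.27 seconds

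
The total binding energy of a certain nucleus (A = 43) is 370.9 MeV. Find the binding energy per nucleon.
B.E./A = 370.9/43 = 8.626 MeV/nucleon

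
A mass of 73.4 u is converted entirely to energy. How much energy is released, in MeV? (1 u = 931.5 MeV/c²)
E = mc² = 68370 MeV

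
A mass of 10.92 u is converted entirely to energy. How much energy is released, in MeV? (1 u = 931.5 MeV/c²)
E = mc² = 10170 MeV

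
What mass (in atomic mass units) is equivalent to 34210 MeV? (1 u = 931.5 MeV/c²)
m = E/c² = 36.73 u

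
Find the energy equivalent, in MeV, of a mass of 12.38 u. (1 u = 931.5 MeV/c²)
E = mc² = 11530 MeV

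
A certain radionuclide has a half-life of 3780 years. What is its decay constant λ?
λ = ln(2)/t½ = 1.834e-4 year⁻¹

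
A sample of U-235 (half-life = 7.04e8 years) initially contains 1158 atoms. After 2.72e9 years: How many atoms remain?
N = N₀(1/2)^(t/t½) = 79.55 atoms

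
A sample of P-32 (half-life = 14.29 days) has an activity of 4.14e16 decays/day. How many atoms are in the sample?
N = A/λ = 8.535e17 atoms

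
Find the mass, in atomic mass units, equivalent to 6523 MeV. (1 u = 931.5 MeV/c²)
m = E/c² = 7.003 u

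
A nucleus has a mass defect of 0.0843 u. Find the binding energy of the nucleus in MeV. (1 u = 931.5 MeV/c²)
B.E. = Δm × 931.5 = 78.53 MeV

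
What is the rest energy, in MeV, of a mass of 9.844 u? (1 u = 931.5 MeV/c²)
E = mc² = 9170 MeV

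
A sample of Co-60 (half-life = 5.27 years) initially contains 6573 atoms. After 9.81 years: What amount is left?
N = N₀(1/2)^(t/t½) = 1809 atoms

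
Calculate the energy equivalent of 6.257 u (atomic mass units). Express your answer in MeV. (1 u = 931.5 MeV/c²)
E = mc² = 5828 MeV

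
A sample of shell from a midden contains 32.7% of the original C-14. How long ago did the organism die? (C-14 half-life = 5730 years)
Age = t½ × log₂(1/ratio) = 9240 years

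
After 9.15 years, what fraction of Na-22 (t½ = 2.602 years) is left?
N/N₀ = (1/2)^(t/t½) = 0.08738 = 8.74%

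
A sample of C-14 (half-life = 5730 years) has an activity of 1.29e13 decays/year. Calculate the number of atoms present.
N = A/λ = 1.066e17 atoms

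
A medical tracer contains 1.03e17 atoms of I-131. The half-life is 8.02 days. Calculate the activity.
A = λN = 8.902e15 decays/day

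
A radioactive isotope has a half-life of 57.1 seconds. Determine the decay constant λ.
λ = ln(2)/t½ = 0.01214 second⁻¹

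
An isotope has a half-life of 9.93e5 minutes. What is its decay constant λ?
λ = ln(2)/t½ = 6.98e-7 minute⁻¹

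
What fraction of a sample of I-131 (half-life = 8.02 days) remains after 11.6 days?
N/N₀ = (1/2)^(t/t½) = 0.3669 = 36.7%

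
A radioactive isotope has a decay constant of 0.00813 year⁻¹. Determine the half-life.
t½ = ln(2)/λ = 85.26 years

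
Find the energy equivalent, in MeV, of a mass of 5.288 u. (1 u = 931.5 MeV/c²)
E = mc² = 4926 MeV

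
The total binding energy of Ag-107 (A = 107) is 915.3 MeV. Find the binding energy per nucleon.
B.E./A = 915.3/107 = 8.554 MeV/nucleon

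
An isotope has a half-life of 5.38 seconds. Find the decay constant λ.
λ = ln(2)/t½ = 0.1288 second⁻¹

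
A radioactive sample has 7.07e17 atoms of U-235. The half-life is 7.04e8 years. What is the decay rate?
A = λN = 6.961e8 decays/year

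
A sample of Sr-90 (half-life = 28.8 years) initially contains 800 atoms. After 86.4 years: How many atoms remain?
N = N₀(1/2)^(t/t½) = 100 atoms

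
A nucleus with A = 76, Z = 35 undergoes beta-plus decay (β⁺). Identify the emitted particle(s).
β⁺: positron (e⁺) + neutrino (νₑ)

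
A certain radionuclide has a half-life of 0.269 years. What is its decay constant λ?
λ = ln(2)/t½ = 2.577 year⁻¹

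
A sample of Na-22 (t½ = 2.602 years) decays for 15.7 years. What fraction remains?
N/N₀ = (1/2)^(t/t½) = 0.01526 = 1.53%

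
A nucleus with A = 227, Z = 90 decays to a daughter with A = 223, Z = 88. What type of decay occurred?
ΔA = -4, ΔZ = -2 ⇒ alpha decay (α)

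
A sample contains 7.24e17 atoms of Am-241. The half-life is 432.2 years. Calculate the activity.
A = λN = 1.161e15 decays/year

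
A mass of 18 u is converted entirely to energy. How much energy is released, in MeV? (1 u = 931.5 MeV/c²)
E = mc² = 16770 MeV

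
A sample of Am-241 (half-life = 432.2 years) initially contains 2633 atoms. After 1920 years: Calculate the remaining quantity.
N = N₀(1/2)^(t/t½) = 121.1 atoms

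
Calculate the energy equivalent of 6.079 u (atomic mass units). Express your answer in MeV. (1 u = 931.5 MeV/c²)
E = mc² = 5663 MeV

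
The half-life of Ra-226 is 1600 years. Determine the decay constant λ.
λ = ln(2)/t½ = 4.332e-4 year⁻¹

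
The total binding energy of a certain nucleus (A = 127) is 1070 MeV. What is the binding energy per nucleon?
B.E./A = 1070/127 = 8.425 MeV/nucleon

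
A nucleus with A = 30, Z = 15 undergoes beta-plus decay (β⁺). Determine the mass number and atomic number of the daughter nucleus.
Daughter: A = 30, Z = 14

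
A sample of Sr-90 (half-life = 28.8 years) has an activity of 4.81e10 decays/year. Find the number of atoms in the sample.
N = A/λ = 1.999e12 atoms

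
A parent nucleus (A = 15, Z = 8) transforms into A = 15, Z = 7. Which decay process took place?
ΔA = 0, ΔZ = -1 ⇒ beta-plus decay (β⁺) or electron capture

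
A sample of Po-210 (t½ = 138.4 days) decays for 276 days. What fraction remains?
N/N₀ = (1/2)^(t/t½) = 0.251 = 25.1%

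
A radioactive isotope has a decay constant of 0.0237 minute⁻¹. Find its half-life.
t½ = ln(2)/λ = 29.25 minutes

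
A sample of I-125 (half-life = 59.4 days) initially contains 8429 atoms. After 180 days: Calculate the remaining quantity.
N = N₀(1/2)^(t/t½) = 1032 atoms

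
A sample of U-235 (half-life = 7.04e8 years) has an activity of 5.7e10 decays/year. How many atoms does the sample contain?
N = A/λ = 5.789e19 atoms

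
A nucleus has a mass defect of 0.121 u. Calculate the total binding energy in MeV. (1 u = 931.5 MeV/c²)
B.E. = Δm × 931.5 = 112.7 MeV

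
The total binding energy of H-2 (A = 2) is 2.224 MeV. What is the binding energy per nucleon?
B.E./A = 2.224/2 = 1.112 MeV/nucleon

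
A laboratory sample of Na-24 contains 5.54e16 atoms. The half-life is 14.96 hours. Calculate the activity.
A = λN = 2.567e15 decays/hour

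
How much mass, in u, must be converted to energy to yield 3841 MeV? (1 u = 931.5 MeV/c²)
m = E/c² = 4.123 u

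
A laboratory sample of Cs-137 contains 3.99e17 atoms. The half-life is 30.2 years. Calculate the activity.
A = λN = 9.158e15 decays/year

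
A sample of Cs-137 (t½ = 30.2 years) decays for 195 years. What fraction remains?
N/N₀ = (1/2)^(t/t½) = 0.01138 = 1.14%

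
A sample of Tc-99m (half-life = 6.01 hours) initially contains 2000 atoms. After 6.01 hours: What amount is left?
N = N₀(1/2)^(t/t½) = 1000 atoms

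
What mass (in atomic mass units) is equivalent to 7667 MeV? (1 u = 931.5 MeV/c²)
m = E/c² = 8.231 u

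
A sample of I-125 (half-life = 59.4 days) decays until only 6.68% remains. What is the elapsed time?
t = t½ × log₂(N₀/N) = 231.9 days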